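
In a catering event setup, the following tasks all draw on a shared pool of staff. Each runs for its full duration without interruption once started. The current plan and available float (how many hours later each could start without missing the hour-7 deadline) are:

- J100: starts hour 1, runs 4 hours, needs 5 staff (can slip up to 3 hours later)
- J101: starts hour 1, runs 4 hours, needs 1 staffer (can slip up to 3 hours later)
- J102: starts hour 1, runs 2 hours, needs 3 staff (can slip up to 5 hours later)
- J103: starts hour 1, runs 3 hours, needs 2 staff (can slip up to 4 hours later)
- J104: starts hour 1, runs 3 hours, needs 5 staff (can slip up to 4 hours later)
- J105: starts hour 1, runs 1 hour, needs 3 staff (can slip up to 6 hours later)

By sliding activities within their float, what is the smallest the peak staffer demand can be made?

8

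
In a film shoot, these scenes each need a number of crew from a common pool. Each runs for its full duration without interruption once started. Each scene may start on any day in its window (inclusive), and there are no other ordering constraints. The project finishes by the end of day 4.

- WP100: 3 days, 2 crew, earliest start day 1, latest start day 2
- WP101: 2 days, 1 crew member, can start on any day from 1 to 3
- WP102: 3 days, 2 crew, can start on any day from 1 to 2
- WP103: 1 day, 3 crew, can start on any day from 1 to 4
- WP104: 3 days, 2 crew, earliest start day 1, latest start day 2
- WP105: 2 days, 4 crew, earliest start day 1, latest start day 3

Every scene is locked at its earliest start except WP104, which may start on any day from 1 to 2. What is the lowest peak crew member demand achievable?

WP104@1: d1:14  d2:11  d3:6  d4:0 → peak 14
WP104@2: d1:12  d2:11  d3:6  d4:2 → peak 12
Best is WP104@2, peak 12.

12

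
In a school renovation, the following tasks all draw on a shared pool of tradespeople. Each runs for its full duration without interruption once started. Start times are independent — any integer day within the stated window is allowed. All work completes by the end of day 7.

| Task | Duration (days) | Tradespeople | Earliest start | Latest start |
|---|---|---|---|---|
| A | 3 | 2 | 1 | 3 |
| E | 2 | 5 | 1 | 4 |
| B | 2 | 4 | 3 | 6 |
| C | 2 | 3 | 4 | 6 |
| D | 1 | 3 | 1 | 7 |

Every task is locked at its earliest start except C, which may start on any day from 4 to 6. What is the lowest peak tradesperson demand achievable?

C@4: d1:10  d2:7  d3:6  d4:7  d5:3  d6:0  d7:0 → peak 10
C@5: d1:10  d2:7  d3:6  d4:4  d5:3  d6:3  d7:0 → peak 10
C@6: d1:10  d2:7  d3:6  d4:4  d5:0  d6:3  d7:3 → peak 10
Best is C@4, peak 10.

10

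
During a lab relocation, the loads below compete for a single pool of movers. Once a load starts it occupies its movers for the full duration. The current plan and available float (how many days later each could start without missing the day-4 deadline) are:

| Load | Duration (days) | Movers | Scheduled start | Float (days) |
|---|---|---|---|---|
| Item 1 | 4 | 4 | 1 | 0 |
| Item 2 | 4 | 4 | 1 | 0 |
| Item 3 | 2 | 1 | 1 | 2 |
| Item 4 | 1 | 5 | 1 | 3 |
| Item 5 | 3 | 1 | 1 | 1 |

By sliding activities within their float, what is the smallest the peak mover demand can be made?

Early-start (Item 1@1, Item 2@1, Item 3@1, Item 4@1, Item 5@1) gives peak 15: d1:15  d2:10  d3:9  d4:8.
Shift Item 4→4.
Schedule Item 1@1, Item 2@1, Item 3@1, Item 4@4, Item 5@1: d1:10  d2:10  d3:9  d4:13 — peak 13.
No arrangement of the 24 feasible schedules does better.

13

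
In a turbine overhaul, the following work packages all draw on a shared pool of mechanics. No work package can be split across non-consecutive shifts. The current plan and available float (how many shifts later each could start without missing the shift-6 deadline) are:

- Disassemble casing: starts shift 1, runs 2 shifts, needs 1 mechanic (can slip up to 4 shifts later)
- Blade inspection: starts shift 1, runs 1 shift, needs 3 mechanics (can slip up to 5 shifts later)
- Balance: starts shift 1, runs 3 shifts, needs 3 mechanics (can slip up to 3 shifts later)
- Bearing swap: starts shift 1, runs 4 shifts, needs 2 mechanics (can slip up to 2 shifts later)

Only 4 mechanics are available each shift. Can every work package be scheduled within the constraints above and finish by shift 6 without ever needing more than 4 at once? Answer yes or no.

The minimum achievable peak is 5; 4 < 5, so no feasible schedule stays within the cap.

no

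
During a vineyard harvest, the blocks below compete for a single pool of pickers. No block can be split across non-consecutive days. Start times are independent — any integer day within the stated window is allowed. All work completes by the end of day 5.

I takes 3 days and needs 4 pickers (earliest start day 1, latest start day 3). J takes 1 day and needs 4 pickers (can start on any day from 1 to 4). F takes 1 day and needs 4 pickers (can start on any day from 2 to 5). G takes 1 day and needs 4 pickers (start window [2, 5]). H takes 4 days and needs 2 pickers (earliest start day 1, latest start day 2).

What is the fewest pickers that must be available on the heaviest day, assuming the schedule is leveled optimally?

Early-start (I@1, J@1, F@2, G@2, H@1) gives peak 14: d1:10  d2:14  d3:6  d4:2  d5:0.
Shift F→4, G→5, H→2.
Schedule I@1, J@1, F@4, G@5, H@2: d1:8  d2:6  d3:6  d4:6  d5:6 — peak 8.

8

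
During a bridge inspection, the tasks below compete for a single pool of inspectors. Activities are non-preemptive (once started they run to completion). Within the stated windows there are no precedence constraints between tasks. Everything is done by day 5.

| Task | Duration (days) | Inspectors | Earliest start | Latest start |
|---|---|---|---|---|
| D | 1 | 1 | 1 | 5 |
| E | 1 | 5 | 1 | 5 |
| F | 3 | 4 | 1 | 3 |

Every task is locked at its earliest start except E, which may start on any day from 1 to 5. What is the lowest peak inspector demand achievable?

5

E@1: d1:10  d2:4  d3:4  d4:0  d5:0 → peak 10
E@2: d1:5  d2:9  d3:4  d4:0  d5:0 → peak 9
E@3: d1:5  d2:4  d3:9  d4:0  d5:0 → peak 9
E@4: d1:5  d2:4  d3:4  d4:5  d5:0 → peak 5
E@5: d1:5  d2:4  d3:4  d4:0  d5:5 → peak 5
Best is E@4, peak 5.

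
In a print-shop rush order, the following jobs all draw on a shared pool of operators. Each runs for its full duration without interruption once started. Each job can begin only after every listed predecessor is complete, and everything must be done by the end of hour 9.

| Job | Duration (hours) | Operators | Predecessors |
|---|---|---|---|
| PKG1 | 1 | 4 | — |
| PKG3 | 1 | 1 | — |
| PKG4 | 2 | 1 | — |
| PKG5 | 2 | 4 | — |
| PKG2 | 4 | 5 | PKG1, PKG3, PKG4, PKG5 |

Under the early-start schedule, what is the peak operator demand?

Early-start schedule: PKG1@1, PKG3@1, PKG4@1, PKG5@1, PKG2@3.
Load per hour: hour 1: 10, hour 2: 5, hour 3: 5, hour 4: 5, hour 5: 5, hour 6: 5, hour 7: 0, hour 8: 0, hour 9: 0.
Peak is 10.

10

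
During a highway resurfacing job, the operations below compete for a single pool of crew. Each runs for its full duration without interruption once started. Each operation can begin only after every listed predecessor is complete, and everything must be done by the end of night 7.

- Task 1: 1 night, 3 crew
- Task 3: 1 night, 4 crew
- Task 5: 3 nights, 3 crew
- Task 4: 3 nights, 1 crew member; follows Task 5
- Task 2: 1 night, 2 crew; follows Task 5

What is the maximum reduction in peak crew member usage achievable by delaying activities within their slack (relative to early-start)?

Early-start peak: n1:10  n2:3  n3:3  n4:3  n5:1  n6:1  n7:0 ⇒ 10.
Leveled (Task 1@4, Task 3@7, Task 5@1, Task 4@4, Task 2@5): n1:3  n2:3  n3:3  n4:4  n5:3  n6:1  n7:4 ⇒ 4.
Reduction 10 − 4 = 6.

6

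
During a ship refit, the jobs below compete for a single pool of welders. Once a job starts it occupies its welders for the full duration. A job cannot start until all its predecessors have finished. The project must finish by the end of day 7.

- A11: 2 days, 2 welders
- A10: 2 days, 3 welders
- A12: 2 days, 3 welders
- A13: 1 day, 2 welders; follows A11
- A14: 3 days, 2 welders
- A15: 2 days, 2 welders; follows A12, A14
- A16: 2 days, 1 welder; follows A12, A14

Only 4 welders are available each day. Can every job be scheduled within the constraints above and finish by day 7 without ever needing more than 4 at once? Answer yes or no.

no

Total welder-days = 30; over 7 days the average is 30/7 > 4, so some day must exceed 4.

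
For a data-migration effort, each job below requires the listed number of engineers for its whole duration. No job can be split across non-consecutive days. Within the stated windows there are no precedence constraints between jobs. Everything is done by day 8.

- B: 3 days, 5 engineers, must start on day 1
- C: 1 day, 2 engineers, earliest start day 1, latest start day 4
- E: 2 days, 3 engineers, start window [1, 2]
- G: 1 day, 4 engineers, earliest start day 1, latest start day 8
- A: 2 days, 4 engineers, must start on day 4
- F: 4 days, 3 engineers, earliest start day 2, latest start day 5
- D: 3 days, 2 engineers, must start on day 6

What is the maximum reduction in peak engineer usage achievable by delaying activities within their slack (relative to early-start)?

Early-start peak: d1:14  d2:11  d3:8  d4:7  d5:7  d6:2  d7:2  d8:2 ⇒ 14.
Leveled (B@1, C@1, E@2, G@4, A@4, F@5, D@6): d1:7  d2:8  d3:8  d4:8  d5:7  d6:5  d7:5  d8:5 ⇒ 8.
Reduction 14 − 8 = 6.

6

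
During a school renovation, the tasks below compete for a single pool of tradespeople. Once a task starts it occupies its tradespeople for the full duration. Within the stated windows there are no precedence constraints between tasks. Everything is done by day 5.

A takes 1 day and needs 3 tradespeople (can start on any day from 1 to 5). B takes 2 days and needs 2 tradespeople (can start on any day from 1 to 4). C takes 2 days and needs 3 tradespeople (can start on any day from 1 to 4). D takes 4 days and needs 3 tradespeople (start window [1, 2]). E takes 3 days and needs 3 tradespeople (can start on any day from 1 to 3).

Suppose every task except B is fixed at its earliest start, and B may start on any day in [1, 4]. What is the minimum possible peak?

B@1: d1:14  d2:11  d3:6  d4:3  d5:0 → peak 14
B@2: d1:12  d2:11  d3:8  d4:3  d5:0 → peak 12
B@3: d1:12  d2:9  d3:8  d4:5  d5:0 → peak 12
B@4: d1:12  d2:9  d3:6  d4:5  d5:2 → peak 12
Best is B@2, peak 12.

12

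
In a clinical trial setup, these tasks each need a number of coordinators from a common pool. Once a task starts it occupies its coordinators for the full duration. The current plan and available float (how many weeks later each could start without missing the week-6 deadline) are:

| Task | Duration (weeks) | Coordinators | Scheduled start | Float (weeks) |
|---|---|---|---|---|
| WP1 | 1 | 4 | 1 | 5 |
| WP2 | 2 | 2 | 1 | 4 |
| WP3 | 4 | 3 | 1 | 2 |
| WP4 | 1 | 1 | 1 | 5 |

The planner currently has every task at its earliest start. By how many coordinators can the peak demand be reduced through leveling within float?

Early-start peak: w1:10  w2:5  w3:3  w4:3  w5:0  w6:0 ⇒ 10.
Leveled (WP1@1, WP2@2, WP3@2, WP4@1): w1:5  w2:5  w3:5  w4:3  w5:3  w6:0 ⇒ 5.
Reduction 10 − 5 = 5.

5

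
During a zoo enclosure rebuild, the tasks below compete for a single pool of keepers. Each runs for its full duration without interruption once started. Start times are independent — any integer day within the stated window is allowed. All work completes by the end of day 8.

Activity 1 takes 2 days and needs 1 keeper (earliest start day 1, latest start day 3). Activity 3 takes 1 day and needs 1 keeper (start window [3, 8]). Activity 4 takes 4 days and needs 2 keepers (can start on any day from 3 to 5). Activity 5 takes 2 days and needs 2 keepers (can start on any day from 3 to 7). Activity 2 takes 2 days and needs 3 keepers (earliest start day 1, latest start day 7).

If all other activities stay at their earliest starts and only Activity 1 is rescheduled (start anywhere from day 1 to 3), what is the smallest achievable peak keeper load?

5

Activity 1@1: d1:4  d2:4  d3:5  d4:4  d5:2  d6:2  d7:0  d8:0 → peak 5
Activity 1@2: d1:3  d2:4  d3:6  d4:4  d5:2  d6:2  d7:0  d8:0 → peak 6
Activity 1@3: d1:3  d2:3  d3:6  d4:5  d5:2  d6:2  d7:0  d8:0 → peak 6
Best is Activity 1@1, peak 5.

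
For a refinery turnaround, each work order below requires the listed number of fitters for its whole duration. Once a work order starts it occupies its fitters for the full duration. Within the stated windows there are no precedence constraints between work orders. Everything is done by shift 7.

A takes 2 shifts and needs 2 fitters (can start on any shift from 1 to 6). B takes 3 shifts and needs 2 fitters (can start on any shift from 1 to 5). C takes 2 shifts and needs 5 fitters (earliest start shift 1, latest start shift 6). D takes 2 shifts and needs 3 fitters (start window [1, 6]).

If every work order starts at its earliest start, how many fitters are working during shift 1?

At early start, shift 1 has: A, B, C, D.
Demand: 2 + 2 + 5 + 3 = 12.

12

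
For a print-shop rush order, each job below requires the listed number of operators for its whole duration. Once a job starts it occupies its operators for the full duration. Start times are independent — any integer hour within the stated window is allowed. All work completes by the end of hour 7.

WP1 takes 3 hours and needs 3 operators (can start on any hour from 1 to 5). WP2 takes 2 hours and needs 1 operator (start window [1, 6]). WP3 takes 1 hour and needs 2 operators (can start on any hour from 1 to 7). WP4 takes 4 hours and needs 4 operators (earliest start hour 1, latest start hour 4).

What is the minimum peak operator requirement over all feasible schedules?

Early-start (WP1@1, WP2@1, WP3@1, WP4@1) gives peak 10: h1:10  h2:8  h3:7  h4:4  h5:0  h6:0  h7:0.
Shift WP3→3, WP4→4.
Schedule WP1@1, WP2@1, WP3@3, WP4@4: h1:4  h2:4  h3:5  h4:4  h5:4  h6:4  h7:4 — peak 5.
Total operator-hours = 29 over 7 hours ⇒ peak ≥ ⌈29/7⌉ = 5, so 5 is optimal.

5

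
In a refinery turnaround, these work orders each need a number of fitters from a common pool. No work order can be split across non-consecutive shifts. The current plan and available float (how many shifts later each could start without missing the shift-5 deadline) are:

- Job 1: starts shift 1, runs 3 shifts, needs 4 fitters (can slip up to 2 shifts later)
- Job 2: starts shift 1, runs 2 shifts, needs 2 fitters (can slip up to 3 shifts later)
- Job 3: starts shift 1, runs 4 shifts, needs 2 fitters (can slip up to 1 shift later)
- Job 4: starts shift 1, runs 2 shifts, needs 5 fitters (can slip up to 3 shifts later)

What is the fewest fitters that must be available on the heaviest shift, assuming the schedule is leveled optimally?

8

Early-start (Job 1@1, Job 2@1, Job 3@1, Job 4@1) gives peak 13: s1:13  s2:13  s3:6  s4:2  s5:0.
Shift Job 4→4.
Schedule Job 1@1, Job 2@1, Job 3@1, Job 4@4: s1:8  s2:8  s3:6  s4:7  s5:5 — peak 8.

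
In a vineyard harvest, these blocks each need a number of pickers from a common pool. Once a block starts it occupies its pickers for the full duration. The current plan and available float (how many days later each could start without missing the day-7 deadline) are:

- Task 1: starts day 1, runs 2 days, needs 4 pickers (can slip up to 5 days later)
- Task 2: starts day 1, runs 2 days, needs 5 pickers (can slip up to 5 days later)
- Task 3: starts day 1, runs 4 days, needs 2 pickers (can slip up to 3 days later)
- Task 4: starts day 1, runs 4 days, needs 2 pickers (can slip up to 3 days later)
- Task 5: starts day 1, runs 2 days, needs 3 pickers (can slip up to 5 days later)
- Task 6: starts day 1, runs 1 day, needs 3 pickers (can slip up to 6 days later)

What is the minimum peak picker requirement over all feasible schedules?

7

Early-start (Task 1@1, Task 2@1, Task 3@1, Task 4@1, Task 5@1, Task 6@1) gives peak 19: d1:19  d2:16  d3:4  d4:4  d5:0  d6:0  d7:0.
Shift Task 2→5, Task 4→3, Task 5→3, Task 6→7.
Schedule Task 1@1, Task 2@5, Task 3@1, Task 4@3, Task 5@3, Task 6@7: d1:6  d2:6  d3:7  d4:7  d5:7  d6:7  d7:3 — peak 7.
Total picker-days = 43 over 7 days ⇒ peak ≥ ⌈43/7⌉ = 7, so 7 is optimal.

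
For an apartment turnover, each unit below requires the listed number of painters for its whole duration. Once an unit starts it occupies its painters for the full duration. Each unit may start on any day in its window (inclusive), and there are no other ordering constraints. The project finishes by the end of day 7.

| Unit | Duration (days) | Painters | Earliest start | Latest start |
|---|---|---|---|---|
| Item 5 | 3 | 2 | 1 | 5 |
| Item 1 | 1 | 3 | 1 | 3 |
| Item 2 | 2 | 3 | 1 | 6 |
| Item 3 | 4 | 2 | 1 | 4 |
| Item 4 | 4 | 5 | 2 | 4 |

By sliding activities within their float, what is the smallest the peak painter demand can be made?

7

Early-start (Item 5@1, Item 1@1, Item 2@1, Item 3@1, Item 4@2) gives peak 12: d1:10  d2:12  d3:9  d4:7  d5:5  d6:0  d7:0.
Shift Item 2→2, Item 4→4.
Schedule Item 5@1, Item 1@1, Item 2@2, Item 3@1, Item 4@4: d1:7  d2:7  d3:7  d4:7  d5:5  d6:5  d7:5 — peak 7.
Total painter-days = 43 over 7 days ⇒ peak ≥ ⌈43/7⌉ = 7, so 7 is optimal.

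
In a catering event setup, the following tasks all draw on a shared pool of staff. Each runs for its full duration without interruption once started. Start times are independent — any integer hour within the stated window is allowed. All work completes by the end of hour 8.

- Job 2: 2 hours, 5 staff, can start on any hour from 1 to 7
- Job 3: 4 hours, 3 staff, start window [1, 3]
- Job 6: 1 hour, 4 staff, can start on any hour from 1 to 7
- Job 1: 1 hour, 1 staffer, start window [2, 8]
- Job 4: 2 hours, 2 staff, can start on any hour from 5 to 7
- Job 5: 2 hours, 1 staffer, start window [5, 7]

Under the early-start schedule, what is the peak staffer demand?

Early-start schedule: Job 2@1, Job 3@1, Job 6@1, Job 1@2, Job 4@5, Job 5@5.
Load per hour: hour 1: 12, hour 2: 9, hour 3: 3, hour 4: 3, hour 5: 3, hour 6: 3, hour 7: 0, hour 8: 0.
Peak is 12.

12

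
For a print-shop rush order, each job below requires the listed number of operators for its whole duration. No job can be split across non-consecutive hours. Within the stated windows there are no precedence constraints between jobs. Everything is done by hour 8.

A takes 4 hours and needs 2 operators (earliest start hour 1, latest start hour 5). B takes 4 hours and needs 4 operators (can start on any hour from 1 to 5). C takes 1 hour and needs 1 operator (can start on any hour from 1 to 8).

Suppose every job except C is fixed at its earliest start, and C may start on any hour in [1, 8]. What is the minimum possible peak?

6

C@1: h1:7  h2:6  h3:6  h4:6  h5:0  h6:0  h7:0  h8:0 → peak 7
C@2: h1:6  h2:7  h3:6  h4:6  h5:0  h6:0  h7:0  h8:0 → peak 7
C@3: h1:6  h2:6  h3:7  h4:6  h5:0  h6:0  h7:0  h8:0 → peak 7
C@4: h1:6  h2:6  h3:6  h4:7  h5:0  h6:0  h7:0  h8:0 → peak 7
C@5: h1:6  h2:6  h3:6  h4:6  h5:1  h6:0  h7:0  h8:0 → peak 6
C@6: h1:6  h2:6  h3:6  h4:6  h5:0  h6:1  h7:0  h8:0 → peak 6
C@7: h1:6  h2:6  h3:6  h4:6  h5:0  h6:0  h7:1  h8:0 → peak 6
C@8: h1:6  h2:6  h3:6  h4:6  h5:0  h6:0  h7:0  h8:1 → peak 6
Best is C@5, peak 6.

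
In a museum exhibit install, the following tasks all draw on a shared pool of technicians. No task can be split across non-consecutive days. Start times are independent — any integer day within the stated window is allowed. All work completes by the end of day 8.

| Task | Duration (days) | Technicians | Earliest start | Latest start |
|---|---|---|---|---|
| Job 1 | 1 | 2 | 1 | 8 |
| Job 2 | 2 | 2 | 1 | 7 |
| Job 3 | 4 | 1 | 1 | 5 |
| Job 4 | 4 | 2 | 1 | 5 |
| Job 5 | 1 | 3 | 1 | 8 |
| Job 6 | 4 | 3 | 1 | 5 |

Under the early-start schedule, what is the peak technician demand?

13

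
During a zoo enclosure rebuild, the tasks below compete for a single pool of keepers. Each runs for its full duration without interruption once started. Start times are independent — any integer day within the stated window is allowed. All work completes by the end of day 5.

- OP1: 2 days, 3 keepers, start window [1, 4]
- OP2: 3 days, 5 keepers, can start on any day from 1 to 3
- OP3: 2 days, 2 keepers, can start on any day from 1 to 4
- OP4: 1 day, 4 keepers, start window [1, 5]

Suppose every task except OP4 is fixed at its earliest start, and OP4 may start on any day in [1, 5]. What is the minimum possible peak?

10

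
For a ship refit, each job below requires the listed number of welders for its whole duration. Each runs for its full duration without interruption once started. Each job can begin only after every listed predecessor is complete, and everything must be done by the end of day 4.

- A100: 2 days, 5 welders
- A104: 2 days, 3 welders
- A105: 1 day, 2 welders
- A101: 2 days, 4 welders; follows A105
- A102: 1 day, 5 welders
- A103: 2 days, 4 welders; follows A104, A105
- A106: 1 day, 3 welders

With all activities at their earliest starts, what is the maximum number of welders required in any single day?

Early-start schedule: A100@1, A104@1, A105@1, A101@2, A102@1, A103@3, A106@1.
Load per day: day 1: 18, day 2: 12, day 3: 8, day 4: 4.
Peak is 18.

18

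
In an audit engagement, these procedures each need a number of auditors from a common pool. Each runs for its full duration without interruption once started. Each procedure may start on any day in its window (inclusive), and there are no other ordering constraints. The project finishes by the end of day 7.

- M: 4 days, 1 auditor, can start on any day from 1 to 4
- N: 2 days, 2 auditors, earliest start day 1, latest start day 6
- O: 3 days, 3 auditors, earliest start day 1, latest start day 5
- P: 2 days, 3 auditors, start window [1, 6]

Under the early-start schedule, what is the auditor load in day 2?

At early start, day 2 has: M, N, O, P.
Demand: 1 + 2 + 3 + 3 = 9.

9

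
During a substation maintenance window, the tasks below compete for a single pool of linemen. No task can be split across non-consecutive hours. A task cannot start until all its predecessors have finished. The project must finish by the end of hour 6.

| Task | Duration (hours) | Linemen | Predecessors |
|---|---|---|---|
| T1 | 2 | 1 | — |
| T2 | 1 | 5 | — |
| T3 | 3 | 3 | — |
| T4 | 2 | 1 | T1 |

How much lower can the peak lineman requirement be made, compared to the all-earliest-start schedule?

4

Early-start peak: h1:9  h2:4  h3:4  h4:1  h5:0  h6:0 ⇒ 9.
Leveled (T1@1, T2@3, T3@4, T4@4): h1:1  h2:1  h3:5  h4:4  h5:4  h6:3 ⇒ 5.
Reduction 9 − 5 = 4.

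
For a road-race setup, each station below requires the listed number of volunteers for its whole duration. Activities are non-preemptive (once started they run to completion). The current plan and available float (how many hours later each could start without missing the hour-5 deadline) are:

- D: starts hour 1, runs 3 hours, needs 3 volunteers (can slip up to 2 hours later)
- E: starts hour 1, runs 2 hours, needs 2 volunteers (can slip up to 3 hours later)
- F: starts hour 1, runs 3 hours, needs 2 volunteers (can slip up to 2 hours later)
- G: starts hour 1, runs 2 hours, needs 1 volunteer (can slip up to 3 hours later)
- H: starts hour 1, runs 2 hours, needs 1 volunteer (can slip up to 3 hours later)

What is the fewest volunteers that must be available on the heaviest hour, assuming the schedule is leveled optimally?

Early-start (D@1, E@1, F@1, G@1, H@1) gives peak 9: h1:9  h2:9  h3:5  h4:0  h5:0.
Shift F→3, G→4, H→4.
Schedule D@1, E@1, F@3, G@4, H@4: h1:5  h2:5  h3:5  h4:4  h5:4 — peak 5.
Total volunteer-hours = 23 over 5 hours ⇒ peak ≥ ⌈23/5⌉ = 5, so 5 is optimal.

5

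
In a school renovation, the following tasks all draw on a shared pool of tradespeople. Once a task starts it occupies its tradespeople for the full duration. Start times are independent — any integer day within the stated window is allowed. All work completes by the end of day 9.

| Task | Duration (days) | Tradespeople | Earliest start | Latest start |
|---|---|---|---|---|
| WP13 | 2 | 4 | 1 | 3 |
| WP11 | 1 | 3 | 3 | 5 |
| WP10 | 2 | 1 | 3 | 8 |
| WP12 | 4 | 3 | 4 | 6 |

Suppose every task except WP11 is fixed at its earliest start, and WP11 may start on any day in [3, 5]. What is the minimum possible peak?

4

WP11@3: d1:4  d2:4  d3:4  d4:4  d5:3  d6:3  d7:3  d8:0  d9:0 → peak 4
WP11@4: d1:4  d2:4  d3:1  d4:7  d5:3  d6:3  d7:3  d8:0  d9:0 → peak 7
WP11@5: d1:4  d2:4  d3:1  d4:4  d5:6  d6:3  d7:3  d8:0  d9:0 → peak 6
Best is WP11@3, peak 4.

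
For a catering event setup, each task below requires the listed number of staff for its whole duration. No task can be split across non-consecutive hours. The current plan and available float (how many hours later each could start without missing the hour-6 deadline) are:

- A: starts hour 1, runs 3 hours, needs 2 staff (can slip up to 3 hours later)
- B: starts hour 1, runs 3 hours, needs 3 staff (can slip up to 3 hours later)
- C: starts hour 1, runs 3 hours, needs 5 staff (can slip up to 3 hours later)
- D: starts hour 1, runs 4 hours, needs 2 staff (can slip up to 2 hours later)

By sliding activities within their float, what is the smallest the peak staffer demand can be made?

Early-start (A@1, B@1, C@1, D@1) gives peak 12: h1:12  h2:12  h3:12  h4:2  h5:0  h6:0.
Shift C→4.
Schedule A@1, B@1, C@4, D@1: h1:7  h2:7  h3:7  h4:7  h5:5  h6:5 — peak 7.
Total staffer-hours = 38 over 6 hours ⇒ peak ≥ ⌈38/6⌉ = 7, so 7 is optimal.

7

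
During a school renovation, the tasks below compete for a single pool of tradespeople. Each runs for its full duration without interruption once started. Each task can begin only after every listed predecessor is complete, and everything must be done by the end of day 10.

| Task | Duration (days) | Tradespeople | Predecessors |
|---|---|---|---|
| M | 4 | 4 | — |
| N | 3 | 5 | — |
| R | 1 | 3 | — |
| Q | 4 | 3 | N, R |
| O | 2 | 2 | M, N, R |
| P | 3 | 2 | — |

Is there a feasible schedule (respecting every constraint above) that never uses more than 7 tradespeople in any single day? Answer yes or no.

Schedule M@4, N@1, R@4, Q@5, O@8, P@1: d1:7  d2:7  d3:7  d4:7  d5:7  d6:7  d7:7  d8:5  d9:2  d10:0 — peak 7 ≤ 7.

yes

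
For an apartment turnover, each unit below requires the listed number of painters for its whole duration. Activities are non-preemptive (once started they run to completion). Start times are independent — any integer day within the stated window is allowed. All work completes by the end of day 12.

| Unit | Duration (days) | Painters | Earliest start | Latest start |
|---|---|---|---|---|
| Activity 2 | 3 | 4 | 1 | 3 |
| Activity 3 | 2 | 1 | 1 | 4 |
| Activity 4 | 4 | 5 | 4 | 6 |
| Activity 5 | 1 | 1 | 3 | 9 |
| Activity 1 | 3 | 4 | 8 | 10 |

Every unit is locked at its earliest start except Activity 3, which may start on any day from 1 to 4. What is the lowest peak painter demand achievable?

Activity 3@1: d1:5  d2:5  d3:5  d4:5  d5:5  d6:5  d7:5  d8:4  d9:4  d10:4  d11:0  d12:0 → peak 5
Activity 3@2: d1:4  d2:5  d3:6  d4:5  d5:5  d6:5  d7:5  d8:4  d9:4  d10:4  d11:0  d12:0 → peak 6
Activity 3@3: d1:4  d2:4  d3:6  d4:6  d5:5  d6:5  d7:5  d8:4  d9:4  d10:4  d11:0  d12:0 → peak 6
Activity 3@4: d1:4  d2:4  d3:5  d4:6  d5:6  d6:5  d7:5  d8:4  d9:4  d10:4  d11:0  d12:0 → peak 6
Best is Activity 3@1, peak 5.

5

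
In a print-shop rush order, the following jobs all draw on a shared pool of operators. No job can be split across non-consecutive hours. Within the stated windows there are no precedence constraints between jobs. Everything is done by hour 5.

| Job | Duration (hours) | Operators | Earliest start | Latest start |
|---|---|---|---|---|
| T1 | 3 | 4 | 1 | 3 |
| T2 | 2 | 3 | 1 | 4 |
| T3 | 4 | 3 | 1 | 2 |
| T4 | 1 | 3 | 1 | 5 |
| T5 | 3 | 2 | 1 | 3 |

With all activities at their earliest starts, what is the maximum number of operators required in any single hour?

Early-start schedule: T1@1, T2@1, T3@1, T4@1, T5@1.
Load per hour: hour 1: 15, hour 2: 12, hour 3: 9, hour 4: 3, hour 5: 0.
Peak is 15.

15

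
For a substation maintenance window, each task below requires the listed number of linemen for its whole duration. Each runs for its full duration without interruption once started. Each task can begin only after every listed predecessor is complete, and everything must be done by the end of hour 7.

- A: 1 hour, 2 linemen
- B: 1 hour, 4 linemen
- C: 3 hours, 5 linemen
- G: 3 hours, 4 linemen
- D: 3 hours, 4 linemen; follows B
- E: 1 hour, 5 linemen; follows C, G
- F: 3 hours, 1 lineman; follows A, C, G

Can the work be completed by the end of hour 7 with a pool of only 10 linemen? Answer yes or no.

yes

Schedule A@1, B@1, C@2, G@1, D@4, E@5, F@5: h1:10  h2:9  h3:9  h4:9  h5:10  h6:5  h7:1 — peak 10 ≤ 10.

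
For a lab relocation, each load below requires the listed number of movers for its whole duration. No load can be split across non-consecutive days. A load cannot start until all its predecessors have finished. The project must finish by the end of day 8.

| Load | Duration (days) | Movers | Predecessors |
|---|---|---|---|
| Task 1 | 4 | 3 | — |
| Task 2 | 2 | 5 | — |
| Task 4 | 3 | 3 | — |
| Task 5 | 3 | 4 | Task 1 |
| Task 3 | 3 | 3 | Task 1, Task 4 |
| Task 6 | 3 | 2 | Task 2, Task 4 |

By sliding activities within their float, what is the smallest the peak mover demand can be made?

Early-start (Task 1@1, Task 2@1, Task 4@1, Task 5@5, Task 3@5, Task 6@4) gives peak 11: d1:11  d2:11  d3:6  d4:5  d5:9  d6:9  d7:7  d8:0.
Shift Task 4→3, Task 3→6, Task 6→6.
Schedule Task 1@1, Task 2@1, Task 4@3, Task 5@5, Task 3@6, Task 6@6: d1:8  d2:8  d3:6  d4:6  d5:7  d6:9  d7:9  d8:5 — peak 9.

9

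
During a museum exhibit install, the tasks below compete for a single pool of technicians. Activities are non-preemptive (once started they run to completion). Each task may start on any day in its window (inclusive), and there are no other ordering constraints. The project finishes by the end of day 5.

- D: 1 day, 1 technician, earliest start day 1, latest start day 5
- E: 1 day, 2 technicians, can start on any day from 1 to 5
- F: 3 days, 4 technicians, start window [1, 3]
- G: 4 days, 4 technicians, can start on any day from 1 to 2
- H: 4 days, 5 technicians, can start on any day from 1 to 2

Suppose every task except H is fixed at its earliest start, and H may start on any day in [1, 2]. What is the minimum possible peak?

13

H@1: d1:16  d2:13  d3:13  d4:9  d5:0 → peak 16
H@2: d1:11  d2:13  d3:13  d4:9  d5:5 → peak 13
Best is H@2, peak 13.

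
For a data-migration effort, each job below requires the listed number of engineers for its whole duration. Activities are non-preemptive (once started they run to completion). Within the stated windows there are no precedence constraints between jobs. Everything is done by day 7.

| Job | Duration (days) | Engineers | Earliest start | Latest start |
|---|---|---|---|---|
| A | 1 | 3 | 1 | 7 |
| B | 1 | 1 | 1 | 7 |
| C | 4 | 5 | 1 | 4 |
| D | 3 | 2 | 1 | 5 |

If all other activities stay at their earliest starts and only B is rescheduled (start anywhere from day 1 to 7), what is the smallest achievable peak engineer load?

10

B@1: d1:11  d2:7  d3:7  d4:5  d5:0  d6:0  d7:0 → peak 11
B@2: d1:10  d2:8  d3:7  d4:5  d5:0  d6:0  d7:0 → peak 10
B@3: d1:10  d2:7  d3:8  d4:5  d5:0  d6:0  d7:0 → peak 10
B@4: d1:10  d2:7  d3:7  d4:6  d5:0  d6:0  d7:0 → peak 10
B@5: d1:10  d2:7  d3:7  d4:5  d5:1  d6:0  d7:0 → peak 10
B@6: d1:10  d2:7  d3:7  d4:5  d5:0  d6:1  d7:0 → peak 10
B@7: d1:10  d2:7  d3:7  d4:5  d5:0  d6:0  d7:1 → peak 10
Best is B@2, peak 10.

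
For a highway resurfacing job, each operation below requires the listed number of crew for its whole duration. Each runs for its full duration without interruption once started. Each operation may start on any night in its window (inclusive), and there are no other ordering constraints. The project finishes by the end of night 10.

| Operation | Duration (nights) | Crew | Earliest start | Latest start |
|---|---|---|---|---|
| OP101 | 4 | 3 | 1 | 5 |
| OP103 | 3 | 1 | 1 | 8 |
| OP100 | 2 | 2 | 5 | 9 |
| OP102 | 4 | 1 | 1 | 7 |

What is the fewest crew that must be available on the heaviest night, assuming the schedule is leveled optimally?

3

Early-start (OP101@1, OP103@1, OP100@5, OP102@1) gives peak 5: n1:5  n2:5  n3:5  n4:4  n5:2  n6:2  n7:0  n8:0  n9:0  n10:0.
Shift OP103→5, OP102→7.
Schedule OP101@1, OP103@5, OP100@5, OP102@7: n1:3  n2:3  n3:3  n4:3  n5:3  n6:3  n7:2  n8:1  n9:1  n10:1 — peak 3.
Total crew member-nights = 23 over 10 nights ⇒ peak ≥ ⌈23/10⌉ = 3, so 3 is optimal.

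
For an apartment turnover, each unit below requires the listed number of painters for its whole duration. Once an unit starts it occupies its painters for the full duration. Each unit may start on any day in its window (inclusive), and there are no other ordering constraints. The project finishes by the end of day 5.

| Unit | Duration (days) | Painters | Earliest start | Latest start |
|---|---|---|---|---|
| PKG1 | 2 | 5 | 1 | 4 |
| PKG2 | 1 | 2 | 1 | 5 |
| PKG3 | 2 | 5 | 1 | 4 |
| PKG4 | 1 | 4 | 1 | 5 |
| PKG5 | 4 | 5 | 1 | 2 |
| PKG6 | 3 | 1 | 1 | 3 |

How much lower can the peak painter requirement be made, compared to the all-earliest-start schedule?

11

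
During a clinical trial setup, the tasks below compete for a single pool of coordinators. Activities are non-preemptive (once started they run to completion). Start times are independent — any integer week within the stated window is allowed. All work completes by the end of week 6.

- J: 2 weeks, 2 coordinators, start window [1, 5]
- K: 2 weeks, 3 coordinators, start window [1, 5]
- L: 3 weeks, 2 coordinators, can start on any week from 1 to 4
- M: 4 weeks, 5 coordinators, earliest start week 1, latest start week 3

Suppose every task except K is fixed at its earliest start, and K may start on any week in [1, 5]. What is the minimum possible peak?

K@1: w1:12  w2:12  w3:7  w4:5  w5:0  w6:0 → peak 12
K@2: w1:9  w2:12  w3:10  w4:5  w5:0  w6:0 → peak 12
K@3: w1:9  w2:9  w3:10  w4:8  w5:0  w6:0 → peak 10
K@4: w1:9  w2:9  w3:7  w4:8  w5:3  w6:0 → peak 9
K@5: w1:9  w2:9  w3:7  w4:5  w5:3  w6:3 → peak 9
Best is K@4, peak 9.

9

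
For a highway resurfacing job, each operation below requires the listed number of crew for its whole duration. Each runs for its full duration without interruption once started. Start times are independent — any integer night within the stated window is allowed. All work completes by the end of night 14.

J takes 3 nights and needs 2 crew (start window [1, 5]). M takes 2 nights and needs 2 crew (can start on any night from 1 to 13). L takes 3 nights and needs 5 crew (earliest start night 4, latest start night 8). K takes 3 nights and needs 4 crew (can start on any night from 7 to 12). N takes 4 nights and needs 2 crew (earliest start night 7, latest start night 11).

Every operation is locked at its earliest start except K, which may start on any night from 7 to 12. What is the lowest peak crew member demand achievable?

K@7: n1:4  n2:4  n3:2  n4:5  n5:5  n6:5  n7:6  n8:6  n9:6  n10:2  n11:0  n12:0  n13:0  n14:0 → peak 6
K@8: n1:4  n2:4  n3:2  n4:5  n5:5  n6:5  n7:2  n8:6  n9:6  n10:6  n11:0  n12:0  n13:0  n14:0 → peak 6
K@9: n1:4  n2:4  n3:2  n4:5  n5:5  n6:5  n7:2  n8:2  n9:6  n10:6  n11:4  n12:0  n13:0  n14:0 → peak 6
K@10: n1:4  n2:4  n3:2  n4:5  n5:5  n6:5  n7:2  n8:2  n9:2  n10:6  n11:4  n12:4  n13:0  n14:0 → peak 6
K@11: n1:4  n2:4  n3:2  n4:5  n5:5  n6:5  n7:2  n8:2  n9:2  n10:2  n11:4  n12:4  n13:4  n14:0 → peak 5
K@12: n1:4  n2:4  n3:2  n4:5  n5:5  n6:5  n7:2  n8:2  n9:2  n10:2  n11:0  n12:4  n13:4  n14:4 → peak 5
Best is K@11, peak 5.

5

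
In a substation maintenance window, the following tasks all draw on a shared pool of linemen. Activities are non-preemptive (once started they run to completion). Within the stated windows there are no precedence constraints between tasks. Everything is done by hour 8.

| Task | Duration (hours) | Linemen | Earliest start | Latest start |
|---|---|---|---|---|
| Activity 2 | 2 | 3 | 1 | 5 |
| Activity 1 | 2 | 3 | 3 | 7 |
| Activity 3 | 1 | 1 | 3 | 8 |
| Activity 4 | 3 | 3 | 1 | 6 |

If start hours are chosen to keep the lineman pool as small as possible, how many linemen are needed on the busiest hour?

Early-start (Activity 2@1, Activity 1@3, Activity 3@3, Activity 4@1) gives peak 7: h1:6  h2:6  h3:7  h4:3  h5:0  h6:0  h7:0  h8:0.
Shift Activity 3→5, Activity 4→6.
Schedule Activity 2@1, Activity 1@3, Activity 3@5, Activity 4@6: h1:3  h2:3  h3:3  h4:3  h5:1  h6:3  h7:3  h8:3 — peak 3.
Total lineman-hours = 22 over 8 hours ⇒ peak ≥ ⌈22/8⌉ = 3, so 3 is optimal.

3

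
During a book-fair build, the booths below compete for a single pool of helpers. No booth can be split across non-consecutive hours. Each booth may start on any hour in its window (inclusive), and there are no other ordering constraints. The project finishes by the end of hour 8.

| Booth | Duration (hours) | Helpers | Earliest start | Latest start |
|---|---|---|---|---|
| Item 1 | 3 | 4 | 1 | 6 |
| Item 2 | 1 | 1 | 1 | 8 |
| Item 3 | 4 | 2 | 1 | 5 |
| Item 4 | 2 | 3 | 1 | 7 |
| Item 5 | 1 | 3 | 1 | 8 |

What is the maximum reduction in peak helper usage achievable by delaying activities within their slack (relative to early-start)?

8

Early-start peak: h1:13  h2:9  h3:6  h4:2  h5:0  h6:0  h7:0  h8:0 ⇒ 13.
Leveled (Item 1@1, Item 2@1, Item 3@4, Item 4@4, Item 5@6): h1:5  h2:4  h3:4  h4:5  h5:5  h6:5  h7:2  h8:0 ⇒ 5.
Reduction 13 − 5 = 8.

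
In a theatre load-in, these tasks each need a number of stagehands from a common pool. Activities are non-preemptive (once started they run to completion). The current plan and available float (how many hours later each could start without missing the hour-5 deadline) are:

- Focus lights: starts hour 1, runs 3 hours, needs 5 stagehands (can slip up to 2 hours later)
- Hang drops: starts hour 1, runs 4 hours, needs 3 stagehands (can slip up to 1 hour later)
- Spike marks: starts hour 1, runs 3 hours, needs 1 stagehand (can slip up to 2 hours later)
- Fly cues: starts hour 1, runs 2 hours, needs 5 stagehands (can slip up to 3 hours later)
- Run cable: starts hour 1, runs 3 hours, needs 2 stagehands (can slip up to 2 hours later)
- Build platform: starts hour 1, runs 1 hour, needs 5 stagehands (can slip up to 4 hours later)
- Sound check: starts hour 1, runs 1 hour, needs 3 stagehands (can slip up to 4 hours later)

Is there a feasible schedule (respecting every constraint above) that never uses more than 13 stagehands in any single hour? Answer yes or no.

Schedule Focus lights@1, Hang drops@1, Spike marks@1, Fly cues@4, Run cable@1, Build platform@5, Sound check@4: h1:11  h2:11  h3:11  h4:11  h5:10 — peak 11 ≤ 13.

yes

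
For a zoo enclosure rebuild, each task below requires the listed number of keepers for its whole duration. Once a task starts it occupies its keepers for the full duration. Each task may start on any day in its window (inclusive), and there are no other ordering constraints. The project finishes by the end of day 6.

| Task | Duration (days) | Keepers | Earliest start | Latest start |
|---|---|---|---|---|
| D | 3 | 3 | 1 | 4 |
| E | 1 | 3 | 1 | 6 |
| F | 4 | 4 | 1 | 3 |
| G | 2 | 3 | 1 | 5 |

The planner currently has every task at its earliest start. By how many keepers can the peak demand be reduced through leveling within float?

6

Early-start peak: d1:13  d2:10  d3:7  d4:4  d5:0  d6:0 ⇒ 13.
Leveled (D@1, E@1, F@2, G@4): d1:6  d2:7  d3:7  d4:7  d5:7  d6:0 ⇒ 7.
Reduction 13 − 7 = 6.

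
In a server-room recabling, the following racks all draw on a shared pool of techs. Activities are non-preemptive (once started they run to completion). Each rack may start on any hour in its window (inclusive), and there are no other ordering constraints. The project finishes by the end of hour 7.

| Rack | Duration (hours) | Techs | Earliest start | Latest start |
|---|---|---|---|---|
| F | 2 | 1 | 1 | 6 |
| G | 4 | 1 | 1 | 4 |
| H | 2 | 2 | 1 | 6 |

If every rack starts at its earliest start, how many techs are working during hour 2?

4

At early start, hour 2 has: F, G, H.
Demand: 1 + 1 + 2 = 4.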